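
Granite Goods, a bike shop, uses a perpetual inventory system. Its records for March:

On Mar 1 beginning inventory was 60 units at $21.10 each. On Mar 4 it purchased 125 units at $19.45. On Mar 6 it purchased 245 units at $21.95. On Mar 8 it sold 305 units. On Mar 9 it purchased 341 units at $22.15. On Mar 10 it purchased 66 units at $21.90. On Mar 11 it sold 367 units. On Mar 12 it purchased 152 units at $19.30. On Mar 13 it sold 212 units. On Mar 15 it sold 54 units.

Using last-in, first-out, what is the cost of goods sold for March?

COGS = $19,931.05

Mar 8, 305 sold [LIFO — newest first]: 245 @ $21.95 + 60 @ $19.45 = $6,544.75
Mar 11, 367 sold [LIFO — newest first]: 66 @ $21.90 + 301 @ $22.15 = $8,112.55
Mar 13, 212 sold [LIFO — newest first]: 152 @ $19.30 + 40 @ $22.15 + 20 @ $19.45 = $4,208.60
Mar 15, 54 sold [LIFO — newest first]: 45 @ $19.45 + 9 @ $21.10 = $1,065.15
Total COGS = $6,544.75 + $8,112.55 + $4,208.60 + $1,065.15 = $19,931.05
Ending inventory: 51 @ $21.10 = $1,076.10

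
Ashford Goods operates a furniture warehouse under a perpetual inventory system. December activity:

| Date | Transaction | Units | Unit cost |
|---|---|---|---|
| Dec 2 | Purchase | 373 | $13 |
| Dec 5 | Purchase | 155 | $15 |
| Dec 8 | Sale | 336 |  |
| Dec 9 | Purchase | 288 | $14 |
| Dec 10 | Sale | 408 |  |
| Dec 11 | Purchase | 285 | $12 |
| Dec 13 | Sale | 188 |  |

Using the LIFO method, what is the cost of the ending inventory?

Ending inventory = $2,100

Dec 8, 336 sold [LIFO — newest first]: 155 @ $15 + 181 @ $13 = $4,678
Dec 10, 408 sold [LIFO — newest first]: 288 @ $14 + 120 @ $13 = $5,592
Dec 13, 188 sold [LIFO — newest first]: 188 @ $12 = $2,256
Total COGS = $4,678 + $5,592 + $2,256 = $12,526
Ending inventory: 72 @ $13 + 97 @ $12 = $2,100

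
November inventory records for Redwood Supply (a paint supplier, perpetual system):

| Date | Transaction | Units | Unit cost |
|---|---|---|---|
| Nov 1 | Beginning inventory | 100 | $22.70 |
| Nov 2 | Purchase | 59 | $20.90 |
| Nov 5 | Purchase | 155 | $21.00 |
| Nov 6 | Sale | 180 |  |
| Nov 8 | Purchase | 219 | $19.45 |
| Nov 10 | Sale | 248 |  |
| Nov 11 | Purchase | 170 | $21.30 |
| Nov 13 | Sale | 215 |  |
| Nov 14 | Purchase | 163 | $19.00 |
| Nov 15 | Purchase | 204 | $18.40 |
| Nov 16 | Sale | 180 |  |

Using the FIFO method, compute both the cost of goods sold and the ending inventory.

COGS = $16,918.65; ending inventory = $4,570.60

Nov 6, 180 sold [FIFO — oldest first]: 100 @ $22.70 + 59 @ $20.90 + 21 @ $21.00 = $3,944.10
Nov 10, 248 sold [FIFO — oldest first]: 134 @ $21.00 + 114 @ $19.45 = $5,031.30
Nov 13, 215 sold [FIFO — oldest first]: 105 @ $19.45 + 110 @ $21.30 = $4,385.25
Nov 16, 180 sold [FIFO — oldest first]: 60 @ $21.30 + 120 @ $19.00 = $3,558.00
Total COGS = $3,944.10 + $5,031.30 + $4,385.25 + $3,558.00 = $16,918.65
Ending inventory: 43 @ $19.00 + 204 @ $18.40 = $4,570.60
Check: goods available $21,489.25 = COGS $16,918.65 + ending $4,570.60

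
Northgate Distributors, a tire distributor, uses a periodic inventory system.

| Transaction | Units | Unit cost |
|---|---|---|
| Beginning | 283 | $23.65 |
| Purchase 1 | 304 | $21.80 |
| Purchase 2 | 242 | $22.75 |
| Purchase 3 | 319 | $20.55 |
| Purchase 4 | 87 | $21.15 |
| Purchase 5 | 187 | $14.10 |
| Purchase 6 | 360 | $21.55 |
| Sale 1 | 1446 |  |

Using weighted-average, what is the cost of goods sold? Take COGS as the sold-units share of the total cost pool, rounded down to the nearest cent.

COGS = $30,523.29

Sale 1, sell 1446: 1446/1782 × $37,615.85 → $30,523.29
Ending inventory (cost pool remaining) = $7,092.56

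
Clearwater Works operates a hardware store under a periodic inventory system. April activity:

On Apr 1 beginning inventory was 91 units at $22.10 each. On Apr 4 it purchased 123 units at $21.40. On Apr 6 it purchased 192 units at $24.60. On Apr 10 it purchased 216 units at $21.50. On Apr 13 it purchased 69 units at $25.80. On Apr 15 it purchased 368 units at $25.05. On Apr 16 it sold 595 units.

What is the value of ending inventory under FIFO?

Ending inventory = $11,579.10

Apr 16, 595 sold [FIFO — oldest first]: 91 @ $22.10 + 123 @ $21.40 + 192 @ $24.60 + 189 @ $21.50 = $13,430.00
Ending inventory: 27 @ $21.50 + 69 @ $25.80 + 368 @ $25.05 = $11,579.10
Check: goods available $25,009.10 = COGS $13,430.00 + ending $11,579.10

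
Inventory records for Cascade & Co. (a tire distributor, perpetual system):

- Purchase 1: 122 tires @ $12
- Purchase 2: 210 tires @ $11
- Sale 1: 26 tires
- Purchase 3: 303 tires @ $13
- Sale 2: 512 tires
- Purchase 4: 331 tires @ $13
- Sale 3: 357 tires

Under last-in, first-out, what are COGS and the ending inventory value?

COGS = $11,164; ending inventory = $852

Sale 1 (26) [LIFO — newest first]: 26 @ $11 = $286
Sale 2 (512) [LIFO — newest first]: 303 @ $13 + 184 @ $11 + 25 @ $12 = $6,263
Sale 3 (357) [LIFO — newest first]: 331 @ $13 + 26 @ $12 = $4,615
Total COGS = $286 + $6,263 + $4,615 = $11,164
Ending inventory: 71 @ $12 = $852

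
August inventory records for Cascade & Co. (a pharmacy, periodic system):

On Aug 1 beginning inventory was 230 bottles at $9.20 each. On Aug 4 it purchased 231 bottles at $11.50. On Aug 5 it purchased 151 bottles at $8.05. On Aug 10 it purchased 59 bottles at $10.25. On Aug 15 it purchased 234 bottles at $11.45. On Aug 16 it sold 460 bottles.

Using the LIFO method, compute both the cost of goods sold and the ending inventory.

Aug 16, 460 sold [LIFO — newest first]: 234 @ $11.45 + 59 @ $10.25 + 151 @ $8.05 + 16 @ $11.50 = $4,683.60
Ending inventory: 230 @ $9.20 + 215 @ $11.50 = $4,588.50

COGS = $4,683.60; ending inventory = $4,588.50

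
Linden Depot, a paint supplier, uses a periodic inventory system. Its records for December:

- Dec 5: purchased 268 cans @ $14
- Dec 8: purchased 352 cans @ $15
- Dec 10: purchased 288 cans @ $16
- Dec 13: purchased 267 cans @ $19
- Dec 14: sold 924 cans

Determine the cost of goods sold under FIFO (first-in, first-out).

Dec 14, 924 sold [FIFO — oldest first]: 268 @ $14 + 352 @ $15 + 288 @ $16 + 16 @ $19 = $13,944
Ending inventory: 251 @ $19 = $4,769

COGS = $13,944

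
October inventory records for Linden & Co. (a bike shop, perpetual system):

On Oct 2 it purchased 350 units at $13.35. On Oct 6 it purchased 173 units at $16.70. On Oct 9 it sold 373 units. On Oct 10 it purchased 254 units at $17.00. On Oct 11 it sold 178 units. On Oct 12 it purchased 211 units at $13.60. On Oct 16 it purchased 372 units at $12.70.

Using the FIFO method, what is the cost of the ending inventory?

Oct 9, 373 sold [FIFO — oldest first]: 350 @ $13.35 + 23 @ $16.70 = $5,056.60
Oct 11, 178 sold [FIFO — oldest first]: 150 @ $16.70 + 28 @ $17.00 = $2,981.00
Total COGS = $5,056.60 + $2,981.00 = $8,037.60
Ending inventory: 226 @ $17.00 + 211 @ $13.60 + 372 @ $12.70 = $11,436.00
Check: goods available $19,473.60 = COGS $8,037.60 + ending $11,436.00

Ending inventory = $11,436.00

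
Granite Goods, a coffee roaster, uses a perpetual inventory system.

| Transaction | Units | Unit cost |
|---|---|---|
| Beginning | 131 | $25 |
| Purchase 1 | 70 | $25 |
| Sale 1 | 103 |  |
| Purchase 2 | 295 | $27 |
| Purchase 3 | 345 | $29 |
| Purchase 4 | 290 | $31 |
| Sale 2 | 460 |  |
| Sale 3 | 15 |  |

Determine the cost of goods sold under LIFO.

COGS = $16,930

Sale 1 (103) [LIFO — newest first]: 70 @ $25 + 33 @ $25 = $2,575
Sale 2 (460) [LIFO — newest first]: 290 @ $31 + 170 @ $29 = $13,920
Sale 3 (15) [LIFO — newest first]: 15 @ $29 = $435
Total COGS = $2,575 + $13,920 + $435 = $16,930
Ending inventory: 98 @ $25 + 295 @ $27 + 160 @ $29 = $15,055
Check: goods available $31,985 = COGS $16,930 + ending $15,055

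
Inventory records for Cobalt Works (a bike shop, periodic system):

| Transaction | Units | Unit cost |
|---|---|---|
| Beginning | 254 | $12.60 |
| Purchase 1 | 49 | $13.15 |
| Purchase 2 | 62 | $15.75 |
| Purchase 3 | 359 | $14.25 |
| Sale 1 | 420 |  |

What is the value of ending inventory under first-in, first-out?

Sale 1 (420) [FIFO — oldest first]: 254 @ $12.60 + 49 @ $13.15 + 62 @ $15.75 + 55 @ $14.25 = $5,605.00
Ending inventory: 304 @ $14.25 = $4,332.00

Ending inventory = $4,332.00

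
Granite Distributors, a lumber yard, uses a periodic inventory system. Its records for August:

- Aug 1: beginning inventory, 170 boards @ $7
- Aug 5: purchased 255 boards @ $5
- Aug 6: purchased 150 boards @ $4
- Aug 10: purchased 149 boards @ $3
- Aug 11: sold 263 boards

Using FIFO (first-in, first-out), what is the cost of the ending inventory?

Ending inventory = $1,857

Aug 11, 263 sold [FIFO — oldest first]: 170 @ $7 + 93 @ $5 = $1,655
Ending inventory: 162 @ $5 + 150 @ $4 + 149 @ $3 = $1,857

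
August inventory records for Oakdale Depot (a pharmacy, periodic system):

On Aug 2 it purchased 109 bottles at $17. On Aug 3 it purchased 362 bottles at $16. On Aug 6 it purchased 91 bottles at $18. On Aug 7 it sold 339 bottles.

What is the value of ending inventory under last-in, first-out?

Aug 7, 339 sold [LIFO — newest first]: 91 @ $18 + 248 @ $16 = $5,606
Ending inventory: 109 @ $17 + 114 @ $16 = $3,677

Ending inventory = $3,677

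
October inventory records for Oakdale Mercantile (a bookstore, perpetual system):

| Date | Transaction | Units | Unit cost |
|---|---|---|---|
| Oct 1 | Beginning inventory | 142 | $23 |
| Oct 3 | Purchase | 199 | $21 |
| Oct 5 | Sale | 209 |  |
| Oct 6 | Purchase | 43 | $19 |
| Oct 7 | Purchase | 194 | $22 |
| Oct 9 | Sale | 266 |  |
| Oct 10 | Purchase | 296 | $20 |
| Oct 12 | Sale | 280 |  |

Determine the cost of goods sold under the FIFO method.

COGS = $16,070

Oct 5, 209 sold [FIFO — oldest first]: 142 @ $23 + 67 @ $21 = $4,673
Oct 9, 266 sold [FIFO — oldest first]: 132 @ $21 + 43 @ $19 + 91 @ $22 = $5,591
Oct 12, 280 sold [FIFO — oldest first]: 103 @ $22 + 177 @ $20 = $5,806
Total COGS = $4,673 + $5,591 + $5,806 = $16,070
Ending inventory: 119 @ $20 = $2,380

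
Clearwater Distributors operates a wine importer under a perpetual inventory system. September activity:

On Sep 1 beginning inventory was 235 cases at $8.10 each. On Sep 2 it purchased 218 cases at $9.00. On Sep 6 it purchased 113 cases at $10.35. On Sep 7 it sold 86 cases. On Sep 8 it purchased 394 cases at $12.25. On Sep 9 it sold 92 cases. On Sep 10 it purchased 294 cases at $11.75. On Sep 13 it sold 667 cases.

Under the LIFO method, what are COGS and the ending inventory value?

COGS = $9,846.55; ending inventory = $3,469.50

Sep 7, 86 sold [LIFO — newest first]: 86 @ $10.35 = $890.10
Sep 9, 92 sold [LIFO — newest first]: 92 @ $12.25 = $1,127.00
Sep 13, 667 sold [LIFO — newest first]: 294 @ $11.75 + 302 @ $12.25 + 27 @ $10.35 + 44 @ $9.00 = $7,829.45
Total COGS = $890.10 + $1,127.00 + $7,829.45 = $9,846.55
Ending inventory: 235 @ $8.10 + 174 @ $9.00 = $3,469.50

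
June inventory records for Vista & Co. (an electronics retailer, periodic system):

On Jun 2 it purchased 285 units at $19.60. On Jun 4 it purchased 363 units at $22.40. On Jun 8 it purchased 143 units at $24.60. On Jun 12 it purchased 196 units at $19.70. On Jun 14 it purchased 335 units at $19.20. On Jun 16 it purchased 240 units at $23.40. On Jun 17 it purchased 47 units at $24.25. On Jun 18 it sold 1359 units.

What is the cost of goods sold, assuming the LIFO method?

COGS = $29,383.95

Jun 18, 1359 sold [LIFO — newest first]: 47 @ $24.25 + 240 @ $23.40 + 335 @ $19.20 + 196 @ $19.70 + 143 @ $24.60 + 363 @ $22.40 + 35 @ $19.60 = $29,383.95
Ending inventory: 250 @ $19.60 = $4,900.00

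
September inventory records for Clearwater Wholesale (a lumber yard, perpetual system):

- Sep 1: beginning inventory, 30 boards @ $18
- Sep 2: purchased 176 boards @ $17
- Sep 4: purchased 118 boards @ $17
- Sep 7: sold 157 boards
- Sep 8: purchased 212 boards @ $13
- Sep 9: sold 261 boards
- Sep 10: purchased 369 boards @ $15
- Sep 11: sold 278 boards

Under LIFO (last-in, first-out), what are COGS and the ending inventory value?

COGS = $10,428; ending inventory = $3,401

Sep 7, 157 sold [LIFO — newest first]: 118 @ $17 + 39 @ $17 = $2,669
Sep 9, 261 sold [LIFO — newest first]: 212 @ $13 + 49 @ $17 = $3,589
Sep 11, 278 sold [LIFO — newest first]: 278 @ $15 = $4,170
Total COGS = $2,669 + $3,589 + $4,170 = $10,428
Ending inventory: 30 @ $18 + 88 @ $17 + 91 @ $15 = $3,401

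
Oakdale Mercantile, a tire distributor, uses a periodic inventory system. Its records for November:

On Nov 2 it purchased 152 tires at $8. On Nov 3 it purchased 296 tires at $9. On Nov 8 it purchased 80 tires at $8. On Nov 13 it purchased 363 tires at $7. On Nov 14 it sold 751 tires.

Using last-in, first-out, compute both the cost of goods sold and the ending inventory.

Nov 14, 751 sold [LIFO — newest first]: 363 @ $7 + 80 @ $8 + 296 @ $9 + 12 @ $8 = $5,941
Ending inventory: 140 @ $8 = $1,120

COGS = $5,941; ending inventory = $1,120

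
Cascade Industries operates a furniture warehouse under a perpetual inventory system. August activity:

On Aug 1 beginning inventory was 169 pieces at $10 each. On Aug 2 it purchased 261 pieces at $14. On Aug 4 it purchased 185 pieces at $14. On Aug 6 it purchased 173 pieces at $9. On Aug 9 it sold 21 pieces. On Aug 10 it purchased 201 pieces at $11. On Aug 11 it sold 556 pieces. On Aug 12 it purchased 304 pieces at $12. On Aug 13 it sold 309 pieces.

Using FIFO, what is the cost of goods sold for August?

COGS = $10,569

Aug 9, 21 sold [FIFO — oldest first]: 21 @ $10 = $210
Aug 11, 556 sold [FIFO — oldest first]: 148 @ $10 + 261 @ $14 + 147 @ $14 = $7,192
Aug 13, 309 sold [FIFO — oldest first]: 38 @ $14 + 173 @ $9 + 98 @ $11 = $3,167
Total COGS = $210 + $7,192 + $3,167 = $10,569
Ending inventory: 103 @ $11 + 304 @ $12 = $4,781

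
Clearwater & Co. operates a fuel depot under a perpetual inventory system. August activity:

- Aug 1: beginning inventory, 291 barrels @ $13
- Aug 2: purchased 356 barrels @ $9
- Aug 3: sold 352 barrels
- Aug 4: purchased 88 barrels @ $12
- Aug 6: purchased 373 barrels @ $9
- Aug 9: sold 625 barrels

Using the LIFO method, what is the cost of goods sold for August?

Aug 3, 352 sold [LIFO — newest first]: 352 @ $9 = $3,168
Aug 9, 625 sold [LIFO — newest first]: 373 @ $9 + 88 @ $12 + 4 @ $9 + 160 @ $13 = $6,529
Total COGS = $3,168 + $6,529 = $9,697
Ending inventory: 131 @ $13 = $1,703
Check: goods available $11,400 = COGS $9,697 + ending $1,703

COGS = $9,697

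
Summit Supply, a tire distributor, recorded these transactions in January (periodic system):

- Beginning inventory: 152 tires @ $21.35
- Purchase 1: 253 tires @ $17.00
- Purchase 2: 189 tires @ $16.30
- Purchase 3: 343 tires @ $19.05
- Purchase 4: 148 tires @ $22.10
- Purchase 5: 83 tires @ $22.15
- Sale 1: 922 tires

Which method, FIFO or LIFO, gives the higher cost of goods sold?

LIFO

FIFO COGS: 152 @ $21.35 + 253 @ $17.00 + 189 @ $16.30 + 328 @ $19.05 = $16,875.30
LIFO COGS: 83 @ $22.15 + 148 @ $22.10 + 343 @ $19.05 + 189 @ $16.30 + 159 @ $17.00 = $17,427.10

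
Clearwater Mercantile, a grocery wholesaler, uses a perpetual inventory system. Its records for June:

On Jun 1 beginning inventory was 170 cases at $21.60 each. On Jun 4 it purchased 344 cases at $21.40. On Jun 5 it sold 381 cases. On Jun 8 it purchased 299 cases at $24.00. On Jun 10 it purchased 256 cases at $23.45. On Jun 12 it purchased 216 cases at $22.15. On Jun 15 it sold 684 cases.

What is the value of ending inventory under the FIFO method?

Jun 5, 381 sold [FIFO — oldest first]: 170 @ $21.60 + 211 @ $21.40 = $8,187.40
Jun 15, 684 sold [FIFO — oldest first]: 133 @ $21.40 + 299 @ $24.00 + 252 @ $23.45 = $15,931.60
Total COGS = $8,187.40 + $15,931.60 = $24,119.00
Ending inventory: 4 @ $23.45 + 216 @ $22.15 = $4,878.20
Check: goods available $28,997.20 = COGS $24,119.00 + ending $4,878.20

Ending inventory = $4,878.20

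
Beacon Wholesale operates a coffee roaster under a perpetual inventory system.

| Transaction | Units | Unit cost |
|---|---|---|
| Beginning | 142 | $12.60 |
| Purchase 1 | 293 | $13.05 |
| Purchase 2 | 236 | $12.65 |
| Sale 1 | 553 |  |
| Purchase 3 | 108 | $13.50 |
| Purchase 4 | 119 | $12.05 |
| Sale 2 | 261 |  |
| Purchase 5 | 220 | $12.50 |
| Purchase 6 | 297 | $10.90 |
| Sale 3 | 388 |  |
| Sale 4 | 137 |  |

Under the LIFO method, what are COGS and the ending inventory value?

COGS = $16,519.90; ending inventory = $957.60

Sale 1 (553) [LIFO — newest first]: 236 @ $12.65 + 293 @ $13.05 + 24 @ $12.60 = $7,111.45
Sale 2 (261) [LIFO — newest first]: 119 @ $12.05 + 108 @ $13.50 + 34 @ $12.60 = $3,320.35
Sale 3 (388) [LIFO — newest first]: 297 @ $10.90 + 91 @ $12.50 = $4,374.80
Sale 4 (137) [LIFO — newest first]: 129 @ $12.50 + 8 @ $12.60 = $1,713.30
Total COGS = $7,111.45 + $3,320.35 + $4,374.80 + $1,713.30 = $16,519.90
Ending inventory: 76 @ $12.60 = $957.60
Check: goods available $17,477.50 = COGS $16,519.90 + ending $957.60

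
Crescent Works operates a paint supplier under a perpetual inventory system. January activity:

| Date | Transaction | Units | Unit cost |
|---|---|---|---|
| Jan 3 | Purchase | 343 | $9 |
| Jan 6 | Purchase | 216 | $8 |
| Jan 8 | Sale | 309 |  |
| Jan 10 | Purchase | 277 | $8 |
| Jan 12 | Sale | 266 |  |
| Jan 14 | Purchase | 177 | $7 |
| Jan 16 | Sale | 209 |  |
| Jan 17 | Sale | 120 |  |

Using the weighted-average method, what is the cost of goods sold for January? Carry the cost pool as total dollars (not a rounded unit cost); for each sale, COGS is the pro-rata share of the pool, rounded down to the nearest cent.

After Jan 3: 343 on hand, pool $3,087.00 (≈ $9.0000 each)
After Jan 6: 559 on hand, pool $4,815.00 (≈ $8.6136 each)
Jan 8, sell 309: 309/559 × $4,815.00 → $2,661.60
After Jan 10: 527 on hand, pool $4,369.40 (≈ $8.2911 each)
Jan 12, sell 266: 266/527 × $4,369.40 → $2,205.42
After Jan 14: 438 on hand, pool $3,402.98 (≈ $7.7694 each)
Jan 16, sell 209: 209/438 × $3,402.98 → $1,623.79
Jan 17, sell 120: 120/229 × $1,779.19 → $932.32
Total COGS = $2,661.60 + $2,205.42 + $1,623.79 + $932.32 = $7,423.13
Ending inventory (cost pool remaining) = $846.87
Check: goods available $8,270.00 = COGS $7,423.13 + ending $846.87

COGS = $7,423.13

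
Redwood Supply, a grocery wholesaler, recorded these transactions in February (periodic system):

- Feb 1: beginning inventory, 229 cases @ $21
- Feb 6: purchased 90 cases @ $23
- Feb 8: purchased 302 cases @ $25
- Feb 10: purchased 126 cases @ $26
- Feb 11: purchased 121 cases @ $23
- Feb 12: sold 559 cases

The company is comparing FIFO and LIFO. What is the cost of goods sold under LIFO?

FIFO COGS: 229 @ $21 + 90 @ $23 + 240 @ $25 = $12,879
LIFO COGS: 121 @ $23 + 126 @ $26 + 302 @ $25 + 10 @ $23 = $13,839

COGS = $13,839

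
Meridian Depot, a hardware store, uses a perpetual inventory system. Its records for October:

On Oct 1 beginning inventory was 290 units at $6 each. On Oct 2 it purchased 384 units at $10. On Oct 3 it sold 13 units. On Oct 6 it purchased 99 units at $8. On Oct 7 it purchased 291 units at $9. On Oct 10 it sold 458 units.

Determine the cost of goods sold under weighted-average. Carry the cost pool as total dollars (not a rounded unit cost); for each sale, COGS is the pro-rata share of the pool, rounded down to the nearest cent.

After Oct 1: 290 on hand, pool $1,740.00 (≈ $6.0000 each)
After Oct 2: 674 on hand, pool $5,580.00 (≈ $8.2789 each)
Oct 3, sell 13: 13/674 × $5,580.00 → $107.62
After Oct 6: 760 on hand, pool $6,264.38 (≈ $8.2426 each)
After Oct 7: 1051 on hand, pool $8,883.38 (≈ $8.4523 each)
Oct 10, sell 458: 458/1051 × $8,883.38 → $3,871.15
Total COGS = $107.62 + $3,871.15 = $3,978.77
Ending inventory (cost pool remaining) = $5,012.23

COGS = $3,978.77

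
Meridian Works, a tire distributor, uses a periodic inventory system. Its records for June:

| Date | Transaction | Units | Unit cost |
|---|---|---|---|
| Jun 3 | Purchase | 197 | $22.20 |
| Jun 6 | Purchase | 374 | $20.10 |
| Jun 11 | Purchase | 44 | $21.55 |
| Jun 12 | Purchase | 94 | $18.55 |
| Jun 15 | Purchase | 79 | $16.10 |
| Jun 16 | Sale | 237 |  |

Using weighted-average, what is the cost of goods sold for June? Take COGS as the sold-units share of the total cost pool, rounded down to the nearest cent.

COGS = $4,768.45

Jun 16, sell 237: 237/788 × $15,854.60 → $4,768.45
Ending inventory (cost pool remaining) = $11,086.15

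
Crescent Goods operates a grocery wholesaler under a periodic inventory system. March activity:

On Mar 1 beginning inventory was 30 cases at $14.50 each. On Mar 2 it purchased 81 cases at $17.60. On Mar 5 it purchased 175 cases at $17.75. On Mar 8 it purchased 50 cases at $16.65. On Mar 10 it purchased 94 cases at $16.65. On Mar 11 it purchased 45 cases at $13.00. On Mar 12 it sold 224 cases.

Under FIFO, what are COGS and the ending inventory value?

COGS = $3,866.35; ending inventory = $4,083.10

Mar 12, 224 sold [FIFO — oldest first]: 30 @ $14.50 + 81 @ $17.60 + 113 @ $17.75 = $3,866.35
Ending inventory: 62 @ $17.75 + 50 @ $16.65 + 94 @ $16.65 + 45 @ $13.00 = $4,083.10
Check: goods available $7,949.45 = COGS $3,866.35 + ending $4,083.10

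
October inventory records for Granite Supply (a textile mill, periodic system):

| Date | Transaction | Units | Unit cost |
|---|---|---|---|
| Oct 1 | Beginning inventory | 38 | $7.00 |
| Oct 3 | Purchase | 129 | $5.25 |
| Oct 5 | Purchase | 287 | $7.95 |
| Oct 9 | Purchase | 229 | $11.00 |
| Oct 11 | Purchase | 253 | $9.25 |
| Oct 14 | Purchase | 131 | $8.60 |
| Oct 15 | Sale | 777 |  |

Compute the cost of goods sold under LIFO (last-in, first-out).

COGS = $7,289.65

Oct 15, 777 sold [LIFO — newest first]: 131 @ $8.60 + 253 @ $9.25 + 229 @ $11.00 + 164 @ $7.95 = $7,289.65
Ending inventory: 38 @ $7.00 + 129 @ $5.25 + 123 @ $7.95 = $1,921.10
Check: goods available $9,210.75 = COGS $7,289.65 + ending $1,921.10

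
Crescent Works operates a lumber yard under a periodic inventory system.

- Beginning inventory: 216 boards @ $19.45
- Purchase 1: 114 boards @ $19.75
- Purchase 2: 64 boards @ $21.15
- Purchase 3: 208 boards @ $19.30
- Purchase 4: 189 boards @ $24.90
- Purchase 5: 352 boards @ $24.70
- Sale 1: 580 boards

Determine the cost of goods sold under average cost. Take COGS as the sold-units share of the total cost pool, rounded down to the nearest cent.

COGS = $12,798.15

Sale 1, sell 580: 580/1143 × $25,221.20 → $12,798.15
Ending inventory (cost pool remaining) = $12,423.05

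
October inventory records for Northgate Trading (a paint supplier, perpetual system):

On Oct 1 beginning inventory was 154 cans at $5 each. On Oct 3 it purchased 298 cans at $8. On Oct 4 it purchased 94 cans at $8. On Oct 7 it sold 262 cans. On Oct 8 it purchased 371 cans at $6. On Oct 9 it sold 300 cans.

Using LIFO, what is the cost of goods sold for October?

Oct 7, 262 sold [LIFO — newest first]: 94 @ $8 + 168 @ $8 = $2,096
Oct 9, 300 sold [LIFO — newest first]: 300 @ $6 = $1,800
Total COGS = $2,096 + $1,800 = $3,896
Ending inventory: 154 @ $5 + 130 @ $8 + 71 @ $6 = $2,236

COGS = $3,896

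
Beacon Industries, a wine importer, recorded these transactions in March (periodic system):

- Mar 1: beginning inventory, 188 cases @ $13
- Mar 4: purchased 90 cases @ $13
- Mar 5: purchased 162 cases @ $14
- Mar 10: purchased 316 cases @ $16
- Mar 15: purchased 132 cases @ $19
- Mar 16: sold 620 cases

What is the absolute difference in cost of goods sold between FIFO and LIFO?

FIFO COGS: 188 @ $13 + 90 @ $13 + 162 @ $14 + 180 @ $16 = $8,762
LIFO COGS: 132 @ $19 + 316 @ $16 + 162 @ $14 + 10 @ $13 = $9,962
Difference = |$8,762 − $9,962| = $1,200

$1,200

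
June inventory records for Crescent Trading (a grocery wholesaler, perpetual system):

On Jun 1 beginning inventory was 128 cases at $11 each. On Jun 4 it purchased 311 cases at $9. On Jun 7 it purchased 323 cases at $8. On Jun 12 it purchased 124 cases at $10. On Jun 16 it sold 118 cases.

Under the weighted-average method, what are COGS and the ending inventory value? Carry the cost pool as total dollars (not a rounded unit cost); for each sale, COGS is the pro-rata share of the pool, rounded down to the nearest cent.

After Jun 1: 128 on hand, pool $1,408.00 (≈ $11.0000 each)
After Jun 4: 439 on hand, pool $4,207.00 (≈ $9.5831 each)
After Jun 7: 762 on hand, pool $6,791.00 (≈ $8.9121 each)
After Jun 12: 886 on hand, pool $8,031.00 (≈ $9.0643 each)
Jun 16, sell 118: 118/886 × $8,031.00 → $1,069.59
Ending inventory (cost pool remaining) = $6,961.41

COGS = $1,069.59; ending inventory = $6,961.41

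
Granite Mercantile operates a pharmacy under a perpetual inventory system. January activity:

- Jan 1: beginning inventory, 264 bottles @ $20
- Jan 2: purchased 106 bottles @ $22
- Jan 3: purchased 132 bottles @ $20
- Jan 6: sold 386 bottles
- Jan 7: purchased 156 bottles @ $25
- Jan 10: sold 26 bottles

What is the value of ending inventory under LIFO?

Jan 6, 386 sold [LIFO — newest first]: 132 @ $20 + 106 @ $22 + 148 @ $20 = $7,932
Jan 10, 26 sold [LIFO — newest first]: 26 @ $25 = $650
Total COGS = $7,932 + $650 = $8,582
Ending inventory: 116 @ $20 + 130 @ $25 = $5,570
Check: goods available $14,152 = COGS $8,582 + ending $5,570

Ending inventory = $5,570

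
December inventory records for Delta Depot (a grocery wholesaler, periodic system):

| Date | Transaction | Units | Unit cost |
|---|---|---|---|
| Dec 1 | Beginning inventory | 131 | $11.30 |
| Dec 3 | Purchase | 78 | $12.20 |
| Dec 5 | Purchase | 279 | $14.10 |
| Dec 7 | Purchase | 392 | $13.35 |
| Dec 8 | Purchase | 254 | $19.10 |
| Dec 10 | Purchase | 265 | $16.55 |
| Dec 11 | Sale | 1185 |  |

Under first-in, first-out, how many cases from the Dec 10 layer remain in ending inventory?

Dec 11, 1185 sold [FIFO — oldest first]: 131 @ $11.30 + 78 @ $12.20 + 279 @ $14.10 + 392 @ $13.35 + 254 @ $19.10 + 51 @ $16.55 = $17,294.45
Ending inventory: 214 @ $16.55 = $3,541.70

214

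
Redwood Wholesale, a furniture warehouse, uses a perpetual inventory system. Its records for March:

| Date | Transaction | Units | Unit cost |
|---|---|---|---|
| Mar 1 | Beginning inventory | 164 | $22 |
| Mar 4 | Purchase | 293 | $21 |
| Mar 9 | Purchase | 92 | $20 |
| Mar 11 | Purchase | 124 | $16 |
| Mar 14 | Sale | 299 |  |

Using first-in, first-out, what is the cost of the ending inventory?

Ending inventory = $7,142

Mar 14, 299 sold [FIFO — oldest first]: 164 @ $22 + 135 @ $21 = $6,443
Ending inventory: 158 @ $21 + 92 @ $20 + 124 @ $16 = $7,142
Check: goods available $13,585 = COGS $6,443 + ending $7,142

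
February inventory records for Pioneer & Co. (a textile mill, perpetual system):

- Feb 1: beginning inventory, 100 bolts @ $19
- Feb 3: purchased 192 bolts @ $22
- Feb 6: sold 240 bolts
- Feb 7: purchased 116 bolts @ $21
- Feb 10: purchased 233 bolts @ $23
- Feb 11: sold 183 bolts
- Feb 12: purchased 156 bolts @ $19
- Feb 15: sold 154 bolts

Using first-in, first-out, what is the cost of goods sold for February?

Feb 6, 240 sold [FIFO — oldest first]: 100 @ $19 + 140 @ $22 = $4,980
Feb 11, 183 sold [FIFO — oldest first]: 52 @ $22 + 116 @ $21 + 15 @ $23 = $3,925
Feb 15, 154 sold [FIFO — oldest first]: 154 @ $23 = $3,542
Total COGS = $4,980 + $3,925 + $3,542 = $12,447
Ending inventory: 64 @ $23 + 156 @ $19 = $4,436
Check: goods available $16,883 = COGS $12,447 + ending $4,436

COGS = $12,447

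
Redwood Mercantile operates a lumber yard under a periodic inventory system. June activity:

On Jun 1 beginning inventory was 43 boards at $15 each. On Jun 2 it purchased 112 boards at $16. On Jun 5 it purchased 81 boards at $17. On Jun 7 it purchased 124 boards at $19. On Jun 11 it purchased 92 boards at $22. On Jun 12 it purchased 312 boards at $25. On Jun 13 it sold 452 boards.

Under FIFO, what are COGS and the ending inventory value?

COGS = $8,194; ending inventory = $7,800

Jun 13, 452 sold [FIFO — oldest first]: 43 @ $15 + 112 @ $16 + 81 @ $17 + 124 @ $19 + 92 @ $22 = $8,194
Ending inventory: 312 @ $25 = $7,800
Check: goods available $15,994 = COGS $8,194 + ending $7,800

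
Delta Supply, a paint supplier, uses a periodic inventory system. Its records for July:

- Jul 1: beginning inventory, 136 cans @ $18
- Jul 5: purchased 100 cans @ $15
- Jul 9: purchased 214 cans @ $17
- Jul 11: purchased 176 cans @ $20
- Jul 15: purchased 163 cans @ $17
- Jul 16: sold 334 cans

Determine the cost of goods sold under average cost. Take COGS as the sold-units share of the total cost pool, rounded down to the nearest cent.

COGS = $5,874.42

Jul 16, sell 334: 334/789 × $13,877.00 → $5,874.42
Ending inventory (cost pool remaining) = $8,002.58
Check: goods available $13,877.00 = COGS $5,874.42 + ending $8,002.58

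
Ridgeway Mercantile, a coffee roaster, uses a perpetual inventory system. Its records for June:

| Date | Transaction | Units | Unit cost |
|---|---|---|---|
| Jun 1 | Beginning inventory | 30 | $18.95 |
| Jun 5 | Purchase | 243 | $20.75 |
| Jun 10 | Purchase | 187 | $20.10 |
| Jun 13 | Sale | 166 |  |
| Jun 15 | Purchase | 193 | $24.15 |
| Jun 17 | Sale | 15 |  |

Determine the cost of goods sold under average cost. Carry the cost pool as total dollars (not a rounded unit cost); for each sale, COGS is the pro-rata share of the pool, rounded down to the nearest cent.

COGS = $3,709.14

After Jun 1: 30 on hand, pool $568.50 (≈ $18.9500 each)
After Jun 5: 273 on hand, pool $5,610.75 (≈ $20.5522 each)
After Jun 10: 460 on hand, pool $9,369.45 (≈ $20.3684 each)
Jun 13, sell 166: 166/460 × $9,369.45 → $3,381.14
After Jun 15: 487 on hand, pool $10,649.26 (≈ $21.8671 each)
Jun 17, sell 15: 15/487 × $10,649.26 → $328.00
Total COGS = $3,381.14 + $328.00 = $3,709.14
Ending inventory (cost pool remaining) = $10,321.26
Check: goods available $14,030.40 = COGS $3,709.14 + ending $10,321.26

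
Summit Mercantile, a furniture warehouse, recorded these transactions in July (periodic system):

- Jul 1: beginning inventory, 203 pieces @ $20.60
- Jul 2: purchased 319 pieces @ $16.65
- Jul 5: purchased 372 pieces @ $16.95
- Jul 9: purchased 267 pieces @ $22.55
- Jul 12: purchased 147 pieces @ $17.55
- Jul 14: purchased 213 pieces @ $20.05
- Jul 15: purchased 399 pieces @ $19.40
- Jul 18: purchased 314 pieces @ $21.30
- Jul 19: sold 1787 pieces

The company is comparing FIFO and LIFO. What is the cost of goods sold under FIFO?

FIFO COGS: 203 @ $20.60 + 319 @ $16.65 + 372 @ $16.95 + 267 @ $22.55 + 147 @ $17.55 + 213 @ $20.05 + 266 @ $19.40 = $33,830.30
LIFO COGS: 314 @ $21.30 + 399 @ $19.40 + 213 @ $20.05 + 147 @ $17.55 + 267 @ $22.55 + 372 @ $16.95 + 75 @ $16.65 = $34,854.30

COGS = $33,830.30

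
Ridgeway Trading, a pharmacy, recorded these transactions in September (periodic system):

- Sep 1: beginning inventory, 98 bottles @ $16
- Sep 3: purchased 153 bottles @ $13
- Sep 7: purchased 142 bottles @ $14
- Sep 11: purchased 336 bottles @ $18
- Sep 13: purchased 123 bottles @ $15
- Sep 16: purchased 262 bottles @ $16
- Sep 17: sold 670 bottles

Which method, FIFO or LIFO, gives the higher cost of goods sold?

FIFO COGS: 98 @ $16 + 153 @ $13 + 142 @ $14 + 277 @ $18 = $10,531
LIFO COGS: 262 @ $16 + 123 @ $15 + 285 @ $18 = $11,167

LIFO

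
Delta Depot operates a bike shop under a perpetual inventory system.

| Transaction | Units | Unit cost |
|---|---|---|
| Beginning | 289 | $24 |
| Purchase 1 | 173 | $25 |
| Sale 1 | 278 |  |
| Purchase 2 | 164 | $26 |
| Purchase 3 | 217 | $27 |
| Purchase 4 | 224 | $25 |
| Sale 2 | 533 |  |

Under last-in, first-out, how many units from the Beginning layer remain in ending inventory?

Sale 1 (278) [LIFO — newest first]: 173 @ $25 + 105 @ $24 = $6,845
Sale 2 (533) [LIFO — newest first]: 224 @ $25 + 217 @ $27 + 92 @ $26 = $13,851
Total COGS = $6,845 + $13,851 = $20,696
Ending inventory: 184 @ $24 + 72 @ $26 = $6,288

184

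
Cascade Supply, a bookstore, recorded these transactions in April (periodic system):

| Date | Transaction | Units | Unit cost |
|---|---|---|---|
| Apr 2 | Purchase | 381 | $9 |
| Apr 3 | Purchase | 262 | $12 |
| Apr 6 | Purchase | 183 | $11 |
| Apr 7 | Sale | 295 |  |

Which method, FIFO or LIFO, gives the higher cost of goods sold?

LIFO

FIFO COGS: 295 @ $9 = $2,655
LIFO COGS: 183 @ $11 + 112 @ $12 = $3,357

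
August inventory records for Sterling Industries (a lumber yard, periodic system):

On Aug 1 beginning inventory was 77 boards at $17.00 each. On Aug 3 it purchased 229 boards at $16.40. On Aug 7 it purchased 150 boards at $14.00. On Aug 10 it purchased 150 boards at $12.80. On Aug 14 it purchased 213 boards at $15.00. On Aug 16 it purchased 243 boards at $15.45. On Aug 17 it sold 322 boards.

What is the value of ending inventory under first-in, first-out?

Ending inventory = $10,745.35

Aug 17, 322 sold [FIFO — oldest first]: 77 @ $17.00 + 229 @ $16.40 + 16 @ $14.00 = $5,288.60
Ending inventory: 134 @ $14.00 + 150 @ $12.80 + 213 @ $15.00 + 243 @ $15.45 = $10,745.35
Check: goods available $16,033.95 = COGS $5,288.60 + ending $10,745.35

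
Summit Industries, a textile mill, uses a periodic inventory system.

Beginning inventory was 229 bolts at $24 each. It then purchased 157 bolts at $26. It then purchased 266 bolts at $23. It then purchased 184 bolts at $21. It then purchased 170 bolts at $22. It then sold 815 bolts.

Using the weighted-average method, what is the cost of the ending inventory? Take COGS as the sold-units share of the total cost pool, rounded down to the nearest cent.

Ending inventory = $4,423.76

Sale 1, sell 815: 815/1006 × $23,300.00 → $18,876.24
Ending inventory (cost pool remaining) = $4,423.76
Check: goods available $23,300.00 = COGS $18,876.24 + ending $4,423.76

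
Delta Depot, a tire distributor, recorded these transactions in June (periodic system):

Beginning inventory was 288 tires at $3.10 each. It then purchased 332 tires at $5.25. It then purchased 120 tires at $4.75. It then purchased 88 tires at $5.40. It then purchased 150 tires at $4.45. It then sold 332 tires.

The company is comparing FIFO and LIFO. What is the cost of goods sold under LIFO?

COGS = $1,589.20

FIFO COGS: 288 @ $3.10 + 44 @ $5.25 = $1,123.80
LIFO COGS: 150 @ $4.45 + 88 @ $5.40 + 94 @ $4.75 = $1,589.20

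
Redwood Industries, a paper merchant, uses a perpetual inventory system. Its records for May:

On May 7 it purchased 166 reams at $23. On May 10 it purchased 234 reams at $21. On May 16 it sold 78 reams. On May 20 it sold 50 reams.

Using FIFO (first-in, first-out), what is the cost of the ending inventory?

May 16, 78 sold [FIFO — oldest first]: 78 @ $23 = $1,794
May 20, 50 sold [FIFO — oldest first]: 50 @ $23 = $1,150
Total COGS = $1,794 + $1,150 = $2,944
Ending inventory: 38 @ $23 + 234 @ $21 = $5,788
Check: goods available $8,732 = COGS $2,944 + ending $5,788

Ending inventory = $5,788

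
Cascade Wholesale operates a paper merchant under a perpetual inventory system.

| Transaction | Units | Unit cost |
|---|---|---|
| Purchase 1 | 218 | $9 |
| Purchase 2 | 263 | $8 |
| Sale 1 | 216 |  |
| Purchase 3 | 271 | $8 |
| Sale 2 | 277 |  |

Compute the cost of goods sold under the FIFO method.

Sale 1 (216) [FIFO — oldest first]: 216 @ $9 = $1,944
Sale 2 (277) [FIFO — oldest first]: 2 @ $9 + 263 @ $8 + 12 @ $8 = $2,218
Total COGS = $1,944 + $2,218 = $4,162
Ending inventory: 259 @ $8 = $2,072
Check: goods available $6,234 = COGS $4,162 + ending $2,072

COGS = $4,162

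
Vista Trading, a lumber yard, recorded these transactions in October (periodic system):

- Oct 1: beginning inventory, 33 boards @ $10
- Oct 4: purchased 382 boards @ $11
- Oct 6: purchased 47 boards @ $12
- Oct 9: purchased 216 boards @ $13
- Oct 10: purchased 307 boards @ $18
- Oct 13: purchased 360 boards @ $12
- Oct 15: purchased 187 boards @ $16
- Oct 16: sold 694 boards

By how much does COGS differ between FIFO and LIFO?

FIFO COGS: 33 @ $10 + 382 @ $11 + 47 @ $12 + 216 @ $13 + 16 @ $18 = $8,192
LIFO COGS: 187 @ $16 + 360 @ $12 + 147 @ $18 = $9,958
Difference = |$8,192 − $9,958| = $1,766

$1,766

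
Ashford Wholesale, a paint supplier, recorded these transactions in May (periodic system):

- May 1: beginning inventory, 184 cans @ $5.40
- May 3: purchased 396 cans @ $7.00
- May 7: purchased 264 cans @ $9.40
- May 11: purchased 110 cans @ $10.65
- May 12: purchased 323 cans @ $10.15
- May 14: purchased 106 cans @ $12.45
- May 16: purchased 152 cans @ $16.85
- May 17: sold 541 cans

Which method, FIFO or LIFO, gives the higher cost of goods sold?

FIFO COGS: 184 @ $5.40 + 357 @ $7.00 = $3,492.60
LIFO COGS: 152 @ $16.85 + 106 @ $12.45 + 283 @ $10.15 = $6,753.35

LIFO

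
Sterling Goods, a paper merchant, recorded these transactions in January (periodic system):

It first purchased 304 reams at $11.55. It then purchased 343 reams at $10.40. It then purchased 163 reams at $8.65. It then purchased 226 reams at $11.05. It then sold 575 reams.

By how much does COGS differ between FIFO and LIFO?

FIFO COGS: 304 @ $11.55 + 271 @ $10.40 = $6,329.60
LIFO COGS: 226 @ $11.05 + 163 @ $8.65 + 186 @ $10.40 = $5,841.65
Difference = |$6,329.60 − $5,841.65| = $487.95

$487.95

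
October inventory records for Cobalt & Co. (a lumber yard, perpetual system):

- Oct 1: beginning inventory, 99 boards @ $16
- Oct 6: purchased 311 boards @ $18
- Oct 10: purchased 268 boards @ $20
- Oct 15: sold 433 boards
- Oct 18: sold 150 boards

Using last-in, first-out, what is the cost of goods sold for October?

COGS = $11,022

Oct 15, 433 sold [LIFO — newest first]: 268 @ $20 + 165 @ $18 = $8,330
Oct 18, 150 sold [LIFO — newest first]: 146 @ $18 + 4 @ $16 = $2,692
Total COGS = $8,330 + $2,692 = $11,022
Ending inventory: 95 @ $16 = $1,520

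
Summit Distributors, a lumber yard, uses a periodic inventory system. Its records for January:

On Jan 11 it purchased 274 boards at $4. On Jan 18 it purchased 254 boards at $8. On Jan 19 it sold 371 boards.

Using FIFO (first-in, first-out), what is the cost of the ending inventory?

Jan 19, 371 sold [FIFO — oldest first]: 274 @ $4 + 97 @ $8 = $1,872
Ending inventory: 157 @ $8 = $1,256
Check: goods available $3,128 = COGS $1,872 + ending $1,256

Ending inventory = $1,256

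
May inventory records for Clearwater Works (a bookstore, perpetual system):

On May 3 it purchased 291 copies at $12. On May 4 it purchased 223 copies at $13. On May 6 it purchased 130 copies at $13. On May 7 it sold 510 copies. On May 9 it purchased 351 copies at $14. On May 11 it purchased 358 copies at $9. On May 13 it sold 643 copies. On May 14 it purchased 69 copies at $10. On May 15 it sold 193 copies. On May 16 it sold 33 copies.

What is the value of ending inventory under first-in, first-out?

May 7, 510 sold [FIFO — oldest first]: 291 @ $12 + 219 @ $13 = $6,339
May 13, 643 sold [FIFO — oldest first]: 4 @ $13 + 130 @ $13 + 351 @ $14 + 158 @ $9 = $8,078
May 15, 193 sold [FIFO — oldest first]: 193 @ $9 = $1,737
May 16, 33 sold [FIFO — oldest first]: 7 @ $9 + 26 @ $10 = $323
Total COGS = $6,339 + $8,078 + $1,737 + $323 = $16,477
Ending inventory: 43 @ $10 = $430

Ending inventory = $430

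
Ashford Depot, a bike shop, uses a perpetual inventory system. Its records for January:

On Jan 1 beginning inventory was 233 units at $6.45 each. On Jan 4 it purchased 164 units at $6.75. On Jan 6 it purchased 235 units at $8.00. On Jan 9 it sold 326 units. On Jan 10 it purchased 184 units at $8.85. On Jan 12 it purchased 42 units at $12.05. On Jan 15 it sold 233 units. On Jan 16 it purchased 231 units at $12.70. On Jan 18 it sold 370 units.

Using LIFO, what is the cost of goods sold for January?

Jan 9, 326 sold [LIFO — newest first]: 235 @ $8.00 + 91 @ $6.75 = $2,494.25
Jan 15, 233 sold [LIFO — newest first]: 42 @ $12.05 + 184 @ $8.85 + 7 @ $6.75 = $2,181.75
Jan 18, 370 sold [LIFO — newest first]: 231 @ $12.70 + 66 @ $6.75 + 73 @ $6.45 = $3,850.05
Total COGS = $2,494.25 + $2,181.75 + $3,850.05 = $8,526.05
Ending inventory: 160 @ $6.45 = $1,032.00

COGS = $8,526.05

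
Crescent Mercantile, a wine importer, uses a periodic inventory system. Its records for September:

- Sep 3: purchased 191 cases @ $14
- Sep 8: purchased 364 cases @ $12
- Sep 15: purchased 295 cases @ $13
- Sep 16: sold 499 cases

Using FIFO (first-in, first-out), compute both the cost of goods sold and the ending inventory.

Sep 16, 499 sold [FIFO — oldest first]: 191 @ $14 + 308 @ $12 = $6,370
Ending inventory: 56 @ $12 + 295 @ $13 = $4,507
Check: goods available $10,877 = COGS $6,370 + ending $4,507

COGS = $6,370; ending inventory = $4,507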